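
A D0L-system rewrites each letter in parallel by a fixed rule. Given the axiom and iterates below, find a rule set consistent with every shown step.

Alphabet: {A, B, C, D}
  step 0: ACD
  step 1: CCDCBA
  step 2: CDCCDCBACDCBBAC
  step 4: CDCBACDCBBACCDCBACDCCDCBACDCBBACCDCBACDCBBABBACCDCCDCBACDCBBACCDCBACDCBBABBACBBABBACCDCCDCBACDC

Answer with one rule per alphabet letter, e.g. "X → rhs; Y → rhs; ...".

  step 1 ⇒ step 2: CCDCBA ⇒ CDC·CDC·BA·CDC·BBA·C
    A ↦ C
    B ↦ BBA
    C ↦ CDC
    D ↦ BA

A->C, B->BBA, C->CDC, D->BA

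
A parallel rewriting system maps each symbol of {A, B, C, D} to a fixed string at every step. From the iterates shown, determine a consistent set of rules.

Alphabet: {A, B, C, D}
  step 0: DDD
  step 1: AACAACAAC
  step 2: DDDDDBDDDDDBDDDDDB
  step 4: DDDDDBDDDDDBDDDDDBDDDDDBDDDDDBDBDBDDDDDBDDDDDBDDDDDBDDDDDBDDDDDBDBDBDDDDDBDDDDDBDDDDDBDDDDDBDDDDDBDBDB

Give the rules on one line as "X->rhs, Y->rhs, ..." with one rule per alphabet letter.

A->DD, B->CC, C->DB, D->AAC

  step 1 ⇒ step 2: AACAACAAC ⇒ DD·DD·DB·DD·DD·DB·DD·DD·DB
    A ↦ DD
    C ↦ DB
    B ↦ CC  (constrained at step 2)
  step 0 ⇒ step 1: DDD ⇒ AAC·AAC·AAC
    D ↦ AAC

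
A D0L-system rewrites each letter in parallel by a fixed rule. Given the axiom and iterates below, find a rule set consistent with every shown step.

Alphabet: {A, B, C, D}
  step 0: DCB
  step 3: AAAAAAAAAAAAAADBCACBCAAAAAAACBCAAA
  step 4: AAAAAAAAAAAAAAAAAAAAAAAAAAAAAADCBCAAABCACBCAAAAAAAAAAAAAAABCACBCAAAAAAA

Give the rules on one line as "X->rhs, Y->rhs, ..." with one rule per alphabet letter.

A->AA, B->C, C->BCA, D->AAD

  step 3 ⇒ step 4: AAAAAAAAAAAAAADBCACBCAAAAAAACBCAAA ⇒ AA·AA·AA·AA·AA·AA·AA·AA·AA·AA·AA·AA·AA·AA·AAD·C·BCA·AA·BCA·C·BCA·AA·AA·AA·AA·AA·AA·AA·BCA·C·BCA·AA·AA·AA
    A ↦ AA
    B ↦ C
    C ↦ BCA
    D ↦ AAD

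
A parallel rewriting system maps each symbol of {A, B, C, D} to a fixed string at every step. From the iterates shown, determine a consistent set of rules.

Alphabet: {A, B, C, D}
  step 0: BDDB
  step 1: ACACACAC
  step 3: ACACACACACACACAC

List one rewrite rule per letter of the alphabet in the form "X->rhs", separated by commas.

  step 0 ⇒ step 1: BDDB ⇒ AC·AC·AC·AC
    B ↦ AC
    D ↦ AC
    A ↦ D  (constrained at step 1)
    C ↦ B  (constrained at step 1)

A->D, B->AC, C->B, D->AC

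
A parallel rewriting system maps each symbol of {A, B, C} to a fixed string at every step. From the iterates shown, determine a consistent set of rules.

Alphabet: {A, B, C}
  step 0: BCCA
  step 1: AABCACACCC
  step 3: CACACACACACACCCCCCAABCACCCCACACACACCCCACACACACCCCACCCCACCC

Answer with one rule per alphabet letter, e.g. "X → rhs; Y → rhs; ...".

  step 0 ⇒ step 1: BCCA ⇒ AAB·CA·CA·CCC
    A ↦ CCC
    B ↦ AAB
    C ↦ CA

A->CCC, B->AAB, C->CA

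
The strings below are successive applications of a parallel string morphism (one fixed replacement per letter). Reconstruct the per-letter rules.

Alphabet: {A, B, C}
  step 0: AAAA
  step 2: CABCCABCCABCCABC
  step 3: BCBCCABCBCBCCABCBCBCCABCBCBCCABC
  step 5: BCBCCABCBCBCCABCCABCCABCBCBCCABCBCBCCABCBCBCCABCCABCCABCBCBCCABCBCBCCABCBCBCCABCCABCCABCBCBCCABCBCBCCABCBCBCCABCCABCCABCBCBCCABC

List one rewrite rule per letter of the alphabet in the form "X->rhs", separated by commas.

  step 2 ⇒ step 3: CABCCABCCABCCABC ⇒ BC·BC·CA·BC·BC·BC·CA·BC·BC·BC·CA·BC·BC·BC·CA·BC
    A ↦ BC
    B ↦ CA
    C ↦ BC

A->BC, B->CA, C->BC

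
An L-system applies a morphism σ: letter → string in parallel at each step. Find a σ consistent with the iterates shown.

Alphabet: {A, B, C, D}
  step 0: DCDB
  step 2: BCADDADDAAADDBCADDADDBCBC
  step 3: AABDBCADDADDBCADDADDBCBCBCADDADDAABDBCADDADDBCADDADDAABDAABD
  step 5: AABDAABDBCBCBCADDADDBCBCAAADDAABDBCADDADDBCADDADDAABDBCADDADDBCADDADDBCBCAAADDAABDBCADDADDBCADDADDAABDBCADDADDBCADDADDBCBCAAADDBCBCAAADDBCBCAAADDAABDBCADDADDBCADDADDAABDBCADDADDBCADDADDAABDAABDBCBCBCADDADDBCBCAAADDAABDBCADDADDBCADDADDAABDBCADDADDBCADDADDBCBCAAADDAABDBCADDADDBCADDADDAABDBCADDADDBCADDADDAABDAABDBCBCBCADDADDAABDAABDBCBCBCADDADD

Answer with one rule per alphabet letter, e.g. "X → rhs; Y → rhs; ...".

A->BC, B->AA, C->BD, D->ADD

  step 2 ⇒ step 3: BCADDADDAAADDBCADDADDBCBC ⇒ AA·BD·BC·ADD·ADD·BC·ADD·ADD·BC·BC·BC·ADD·ADD·AA·BD·BC·ADD·ADD·BC·ADD·ADD·AA·BD·AA·BD
    A ↦ BC
    B ↦ AA
    C ↦ BD
    D ↦ ADD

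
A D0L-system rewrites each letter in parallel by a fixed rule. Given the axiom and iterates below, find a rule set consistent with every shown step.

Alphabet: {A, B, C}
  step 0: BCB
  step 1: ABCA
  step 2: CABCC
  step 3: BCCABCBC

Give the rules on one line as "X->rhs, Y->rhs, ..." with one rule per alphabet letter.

A->C, B->A, C->BC

  step 2 ⇒ step 3: CABCC ⇒ BC·C·A·BC·BC
    A ↦ C
    B ↦ A
    C ↦ BC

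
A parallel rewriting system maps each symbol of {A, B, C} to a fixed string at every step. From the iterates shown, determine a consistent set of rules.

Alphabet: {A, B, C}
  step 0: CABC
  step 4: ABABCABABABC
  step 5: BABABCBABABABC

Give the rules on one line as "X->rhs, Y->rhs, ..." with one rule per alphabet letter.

  step 4 ⇒ step 5: ABABCABABABC ⇒ B·A·B·A·BC·B·A·B·A·B·A·BC
    A ↦ B
    B ↦ A
    C ↦ BC

A->B, B->A, C->BC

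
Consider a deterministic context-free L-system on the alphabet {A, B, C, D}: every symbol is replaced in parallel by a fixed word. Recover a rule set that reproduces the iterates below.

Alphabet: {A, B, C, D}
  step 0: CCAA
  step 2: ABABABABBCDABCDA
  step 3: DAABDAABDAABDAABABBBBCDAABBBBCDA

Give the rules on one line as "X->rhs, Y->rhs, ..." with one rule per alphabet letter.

  step 2 ⇒ step 3: ABABABABBCDABCDA ⇒ DA·AB·DA·AB·DA·AB·DA·AB·AB·BB·BC·DA·AB·BB·BC·DA
    A ↦ DA
    B ↦ AB
    C ↦ BB
    D ↦ BC

A->DA, B->AB, C->BB, D->BC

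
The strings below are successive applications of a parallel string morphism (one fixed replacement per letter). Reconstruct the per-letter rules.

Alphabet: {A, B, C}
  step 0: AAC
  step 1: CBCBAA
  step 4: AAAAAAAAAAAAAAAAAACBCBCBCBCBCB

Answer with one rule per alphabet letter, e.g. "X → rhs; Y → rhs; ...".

A->CB, B->A, C->AA

  step 0 ⇒ step 1: AAC ⇒ CB·CB·AA
    A ↦ CB
    C ↦ AA
    B ↦ A  (constrained at step 1)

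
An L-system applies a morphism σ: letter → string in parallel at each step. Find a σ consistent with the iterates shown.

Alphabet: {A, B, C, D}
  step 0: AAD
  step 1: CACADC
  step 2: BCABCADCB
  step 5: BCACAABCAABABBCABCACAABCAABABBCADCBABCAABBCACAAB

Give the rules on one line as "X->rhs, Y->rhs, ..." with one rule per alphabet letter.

  step 1 ⇒ step 2: CACADC ⇒ B·CA·B·CA·DC·B
    A ↦ CA
    C ↦ B
    D ↦ DC
    B ↦ AB  (constrained at step 2)

A->CA, B->AB, C->B, D->DC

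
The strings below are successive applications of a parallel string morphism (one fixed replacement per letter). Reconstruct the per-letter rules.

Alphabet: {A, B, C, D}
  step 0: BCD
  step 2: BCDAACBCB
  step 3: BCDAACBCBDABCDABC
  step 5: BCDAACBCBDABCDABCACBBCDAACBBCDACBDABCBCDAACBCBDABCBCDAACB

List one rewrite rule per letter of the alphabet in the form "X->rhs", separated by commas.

A->CB, B->BC, C->DA, D->A

  step 2 ⇒ step 3: BCDAACBCB ⇒ BC·DA·A·CB·CB·DA·BC·DA·BC
    A ↦ CB
    B ↦ BC
    C ↦ DA
    D ↦ A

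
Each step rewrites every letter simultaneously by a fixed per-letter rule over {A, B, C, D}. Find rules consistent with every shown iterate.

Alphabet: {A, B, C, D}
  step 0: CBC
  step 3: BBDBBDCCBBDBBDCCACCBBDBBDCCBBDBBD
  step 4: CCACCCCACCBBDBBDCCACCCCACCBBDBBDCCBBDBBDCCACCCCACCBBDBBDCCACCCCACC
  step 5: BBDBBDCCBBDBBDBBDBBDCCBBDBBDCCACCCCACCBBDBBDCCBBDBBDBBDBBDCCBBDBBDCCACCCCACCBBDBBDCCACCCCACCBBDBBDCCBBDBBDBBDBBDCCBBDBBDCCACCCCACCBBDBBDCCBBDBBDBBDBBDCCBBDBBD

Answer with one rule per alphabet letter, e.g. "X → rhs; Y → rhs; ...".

A->CC, B->C, C->BBD, D->ACC

  step 4 ⇒ step 5: CCACCCCACCBBDBBDCCACCCCACCBBDBBDCCBBDBBDCCACCCCACCBBDBBDCCACCCCACC ⇒ BBD·BBD·CC·BBD·BBD·BBD·BBD·CC·BBD·BBD·C·C·ACC·C·C·ACC·BBD·BBD·CC·BBD·BBD·BBD·BBD·CC·BBD·BBD·C·C·ACC·C·C·ACC·BBD·BBD·C·C·ACC·C·C·ACC·BBD·BBD·CC·BBD·BBD·BBD·BBD·CC·BBD·BBD·C·C·ACC·C·C·ACC·BBD·BBD·CC·BBD·BBD·BBD·BBD·CC·BBD·BBD
    A ↦ CC
    B ↦ C
    C ↦ BBD
    D ↦ ACC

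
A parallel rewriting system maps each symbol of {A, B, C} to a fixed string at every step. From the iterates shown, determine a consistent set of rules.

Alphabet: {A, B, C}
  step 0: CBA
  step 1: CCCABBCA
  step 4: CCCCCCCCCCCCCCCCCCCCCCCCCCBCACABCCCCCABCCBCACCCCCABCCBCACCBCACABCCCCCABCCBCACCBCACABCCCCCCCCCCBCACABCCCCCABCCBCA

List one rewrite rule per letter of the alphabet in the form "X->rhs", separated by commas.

  step 0 ⇒ step 1: CBA ⇒ CC·CAB·BCA
    A ↦ BCA
    B ↦ CAB
    C ↦ CC

A->BCA, B->CAB, C->CC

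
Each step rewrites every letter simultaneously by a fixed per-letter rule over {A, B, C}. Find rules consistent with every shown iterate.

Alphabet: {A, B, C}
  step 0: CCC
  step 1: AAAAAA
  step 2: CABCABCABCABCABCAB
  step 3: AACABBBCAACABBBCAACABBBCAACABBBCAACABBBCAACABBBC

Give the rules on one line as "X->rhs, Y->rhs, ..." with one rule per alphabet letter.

A->CAB, B->BBC, C->AA

  step 2 ⇒ step 3: CABCABCABCABCABCAB ⇒ AA·CAB·BBC·AA·CAB·BBC·AA·CAB·BBC·AA·CAB·BBC·AA·CAB·BBC·AA·CAB·BBC
    A ↦ CAB
    B ↦ BBC
    C ↦ AA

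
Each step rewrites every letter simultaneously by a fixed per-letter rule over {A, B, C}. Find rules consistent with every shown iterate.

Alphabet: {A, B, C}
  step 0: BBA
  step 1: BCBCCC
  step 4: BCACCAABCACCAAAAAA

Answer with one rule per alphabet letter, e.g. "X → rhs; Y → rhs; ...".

  step 0 ⇒ step 1: BBA ⇒ BC·BC·CC
    A ↦ CC
    B ↦ BC
    C ↦ A  (constrained at step 1)

A->CC, B->BC, C->A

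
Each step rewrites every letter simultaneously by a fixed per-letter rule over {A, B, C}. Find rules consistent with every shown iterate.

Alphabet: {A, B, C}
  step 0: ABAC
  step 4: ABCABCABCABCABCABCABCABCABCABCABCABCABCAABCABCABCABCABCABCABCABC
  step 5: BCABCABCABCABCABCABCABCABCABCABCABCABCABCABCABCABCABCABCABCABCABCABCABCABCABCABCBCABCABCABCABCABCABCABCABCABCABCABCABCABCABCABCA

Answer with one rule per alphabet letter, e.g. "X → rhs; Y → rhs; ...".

  step 4 ⇒ step 5: ABCABCABCABCABCABCABCABCABCABCABCABCABCAABCABCABCABCABCABCABCABC ⇒ BC·A·BCA·BC·A·BCA·BC·A·BCA·BC·A·BCA·BC·A·BCA·BC·A·BCA·BC·A·BCA·BC·A·BCA·BC·A·BCA·BC·A·BCA·BC·A·BCA·BC·A·BCA·BC·A·BCA·BC·BC·A·BCA·BC·A·BCA·BC·A·BCA·BC·A·BCA·BC·A·BCA·BC·A·BCA·BC·A·BCA·BC·A·BCA
    A ↦ BC
    B ↦ A
    C ↦ BCA

A->BC, B->A, C->BCA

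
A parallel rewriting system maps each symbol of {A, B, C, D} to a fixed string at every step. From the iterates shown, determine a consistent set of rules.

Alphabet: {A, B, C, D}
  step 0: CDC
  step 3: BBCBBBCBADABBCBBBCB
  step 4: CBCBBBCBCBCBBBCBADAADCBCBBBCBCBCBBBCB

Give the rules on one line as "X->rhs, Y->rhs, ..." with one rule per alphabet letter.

  step 3 ⇒ step 4: BBCBBBCBADABBCBBBCB ⇒ CB·CB·BB·CB·CB·CB·BB·CB·AD·A·AD·CB·CB·BB·CB·CB·CB·BB·CB
    A ↦ AD
    B ↦ CB
    C ↦ BB
    D ↦ A

A->AD, B->CB, C->BB, D->A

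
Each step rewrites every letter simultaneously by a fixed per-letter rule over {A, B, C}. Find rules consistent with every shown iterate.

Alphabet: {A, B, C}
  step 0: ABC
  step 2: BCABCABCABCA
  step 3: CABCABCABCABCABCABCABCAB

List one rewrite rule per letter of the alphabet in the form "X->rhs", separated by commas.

A->CAB, B->CA, C->B

  step 2 ⇒ step 3: BCABCABCABCA ⇒ CA·B·CAB·CA·B·CAB·CA·B·CAB·CA·B·CAB
    A ↦ CAB
    B ↦ CA
    C ↦ B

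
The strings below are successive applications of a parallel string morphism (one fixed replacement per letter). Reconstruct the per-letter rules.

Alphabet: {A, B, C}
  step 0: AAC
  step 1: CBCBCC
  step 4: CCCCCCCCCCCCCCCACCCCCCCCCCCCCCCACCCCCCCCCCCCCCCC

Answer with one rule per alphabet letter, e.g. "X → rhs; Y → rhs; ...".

  step 0 ⇒ step 1: AAC ⇒ CB·CB·CC
    A ↦ CB
    C ↦ CC
    B ↦ CA  (constrained at step 1)

A->CB, B->CA, C->CC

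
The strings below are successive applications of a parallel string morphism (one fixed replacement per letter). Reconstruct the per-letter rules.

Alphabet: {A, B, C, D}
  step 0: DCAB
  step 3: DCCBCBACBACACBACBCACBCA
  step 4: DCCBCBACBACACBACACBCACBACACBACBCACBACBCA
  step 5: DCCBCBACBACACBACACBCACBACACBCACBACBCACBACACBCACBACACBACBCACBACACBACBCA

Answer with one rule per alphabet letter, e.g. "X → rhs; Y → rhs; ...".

A->CA, B->A, C->CB, D->DC

  step 4 ⇒ step 5: DCCBCBACBACACBACACBCACBACACBACBCACBACBCA ⇒ DC·CB·CB·A·CB·A·CA·CB·A·CA·CB·CA·CB·A·CA·CB·CA·CB·A·CB·CA·CB·A·CA·CB·CA·CB·A·CA·CB·A·CB·CA·CB·A·CA·CB·A·CB·CA
    A ↦ CA
    B ↦ A
    C ↦ CB
    D ↦ DC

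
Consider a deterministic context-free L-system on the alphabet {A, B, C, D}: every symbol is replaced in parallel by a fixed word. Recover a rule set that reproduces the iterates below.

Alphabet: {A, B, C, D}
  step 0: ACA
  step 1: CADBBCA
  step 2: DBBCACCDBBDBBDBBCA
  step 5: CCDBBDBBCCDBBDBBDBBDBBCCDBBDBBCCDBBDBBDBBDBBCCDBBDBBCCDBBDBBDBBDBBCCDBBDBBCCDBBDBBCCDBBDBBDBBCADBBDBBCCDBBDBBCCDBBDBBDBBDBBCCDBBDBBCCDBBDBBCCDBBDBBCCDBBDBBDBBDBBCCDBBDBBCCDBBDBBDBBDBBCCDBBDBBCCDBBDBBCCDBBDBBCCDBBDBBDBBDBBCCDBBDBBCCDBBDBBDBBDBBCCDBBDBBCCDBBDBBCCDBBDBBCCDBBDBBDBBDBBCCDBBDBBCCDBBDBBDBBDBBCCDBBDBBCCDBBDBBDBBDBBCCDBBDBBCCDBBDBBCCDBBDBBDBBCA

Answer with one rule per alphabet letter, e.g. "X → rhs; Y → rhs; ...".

  step 1 ⇒ step 2: CADBBCA ⇒ DBB·CA·CC·DBB·DBB·DBB·CA
    A ↦ CA
    B ↦ DBB
    C ↦ DBB
    D ↦ CC

A->CA, B->DBB, C->DBB, D->CC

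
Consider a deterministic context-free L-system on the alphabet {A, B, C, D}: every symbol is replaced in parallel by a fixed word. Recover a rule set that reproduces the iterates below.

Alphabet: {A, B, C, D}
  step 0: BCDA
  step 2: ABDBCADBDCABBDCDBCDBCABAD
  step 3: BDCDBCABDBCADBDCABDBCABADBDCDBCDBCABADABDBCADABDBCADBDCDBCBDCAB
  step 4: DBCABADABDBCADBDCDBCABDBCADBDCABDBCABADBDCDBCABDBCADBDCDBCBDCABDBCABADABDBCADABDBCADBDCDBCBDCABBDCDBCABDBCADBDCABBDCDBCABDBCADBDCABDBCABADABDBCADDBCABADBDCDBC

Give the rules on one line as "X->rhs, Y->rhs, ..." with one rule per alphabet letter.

  step 3 ⇒ step 4: BDCDBCABDBCADBDCABDBCABADBDCDBCDBCABADABDBCADABDBCADBDCDBCBDCAB ⇒ DBC·AB·AD·AB·DBC·AD·BDC·DBC·AB·DBC·AD·BDC·AB·DBC·AB·AD·BDC·DBC·AB·DBC·AD·BDC·DBC·BDC·AB·DBC·AB·AD·AB·DBC·AD·AB·DBC·AD·BDC·DBC·BDC·AB·BDC·DBC·AB·DBC·AD·BDC·AB·BDC·DBC·AB·DBC·AD·BDC·AB·DBC·AB·AD·AB·DBC·AD·DBC·AB·AD·BDC·DBC
    A ↦ BDC
    B ↦ DBC
    C ↦ AD
    D ↦ AB

A->BDC, B->DBC, C->AD, D->AB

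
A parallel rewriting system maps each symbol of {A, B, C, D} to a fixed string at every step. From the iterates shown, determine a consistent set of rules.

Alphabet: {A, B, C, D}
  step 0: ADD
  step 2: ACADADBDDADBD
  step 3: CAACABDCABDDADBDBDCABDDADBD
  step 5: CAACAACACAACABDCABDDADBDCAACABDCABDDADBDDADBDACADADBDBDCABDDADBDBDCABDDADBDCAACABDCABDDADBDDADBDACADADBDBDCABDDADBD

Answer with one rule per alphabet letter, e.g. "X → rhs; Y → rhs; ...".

A->CA, B->DAD, C->A, D->BD

  step 2 ⇒ step 3: ACADADBDDADBD ⇒ CA·A·CA·BD·CA·BD·DAD·BD·BD·CA·BD·DAD·BD
    A ↦ CA
    B ↦ DAD
    C ↦ A
    D ↦ BD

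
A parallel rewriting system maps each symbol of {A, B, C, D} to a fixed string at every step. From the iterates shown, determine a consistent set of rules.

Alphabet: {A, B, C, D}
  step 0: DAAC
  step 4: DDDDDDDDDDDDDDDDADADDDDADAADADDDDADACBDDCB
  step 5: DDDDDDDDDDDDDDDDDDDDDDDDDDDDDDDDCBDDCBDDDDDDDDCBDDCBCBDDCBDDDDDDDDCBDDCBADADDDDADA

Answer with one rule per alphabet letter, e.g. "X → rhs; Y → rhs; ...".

  step 4 ⇒ step 5: DDDDDDDDDDDDDDDDADADDDDADAADADDDDADACBDDCB ⇒ DD·DD·DD·DD·DD·DD·DD·DD·DD·DD·DD·DD·DD·DD·DD·DD·CB·DD·CB·DD·DD·DD·DD·CB·DD·CB·CB·DD·CB·DD·DD·DD·DD·CB·DD·CB·A·DA·DD·DD·A·DA
    A ↦ CB
    B ↦ DA
    C ↦ A
    D ↦ DD

A->CB, B->DA, C->A, D->DD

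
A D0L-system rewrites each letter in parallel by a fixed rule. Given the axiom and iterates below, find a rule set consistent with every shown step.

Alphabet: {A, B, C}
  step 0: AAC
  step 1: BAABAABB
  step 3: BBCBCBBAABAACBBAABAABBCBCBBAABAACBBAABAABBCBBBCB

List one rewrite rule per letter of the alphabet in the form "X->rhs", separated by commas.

  step 0 ⇒ step 1: AAC ⇒ BAA·BAA·BB
    A ↦ BAA
    C ↦ BB
    B ↦ CB  (constrained at step 1)

A->BAA, B->CB, C->BB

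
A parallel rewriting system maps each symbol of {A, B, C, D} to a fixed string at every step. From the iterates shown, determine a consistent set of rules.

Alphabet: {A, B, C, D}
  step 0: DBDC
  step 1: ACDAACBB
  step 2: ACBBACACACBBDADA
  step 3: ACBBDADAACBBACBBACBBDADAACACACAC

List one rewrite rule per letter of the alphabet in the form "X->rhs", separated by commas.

A->AC, B->DA, C->BB, D->AC

  step 2 ⇒ step 3: ACBBACACACBBDADA ⇒ AC·BB·DA·DA·AC·BB·AC·BB·AC·BB·DA·DA·AC·AC·AC·AC
    A ↦ AC
    B ↦ DA
    C ↦ BB
    D ↦ AC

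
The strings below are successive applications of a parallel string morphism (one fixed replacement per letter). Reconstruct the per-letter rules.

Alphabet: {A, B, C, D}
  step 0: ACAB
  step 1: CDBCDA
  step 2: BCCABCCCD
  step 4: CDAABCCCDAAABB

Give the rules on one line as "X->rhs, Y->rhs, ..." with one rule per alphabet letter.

A->CD, B->A, C->B, D->CC

  step 1 ⇒ step 2: CDBCDA ⇒ B·CC·A·B·CC·CD
    A ↦ CD
    B ↦ A
    C ↦ B
    D ↦ CC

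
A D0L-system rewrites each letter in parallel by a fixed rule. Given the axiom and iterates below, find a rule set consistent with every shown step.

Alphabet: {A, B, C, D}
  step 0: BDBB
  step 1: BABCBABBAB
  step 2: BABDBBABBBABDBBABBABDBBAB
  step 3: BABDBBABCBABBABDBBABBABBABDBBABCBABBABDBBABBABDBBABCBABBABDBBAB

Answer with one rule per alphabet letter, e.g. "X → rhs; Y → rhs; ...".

A->DB, B->BAB, C->B, D->C

  step 2 ⇒ step 3: BABDBBABBBABDBBABBABDBBAB ⇒ BAB·DB·BAB·C·BAB·BAB·DB·BAB·BAB·BAB·DB·BAB·C·BAB·BAB·DB·BAB·BAB·DB·BAB·C·BAB·BAB·DB·BAB
    A ↦ DB
    B ↦ BAB
    D ↦ C
  step 1 ⇒ step 2: BABCBABBAB ⇒ BAB·DB·BAB·B·BAB·DB·BAB·BAB·DB·BAB
    C ↦ B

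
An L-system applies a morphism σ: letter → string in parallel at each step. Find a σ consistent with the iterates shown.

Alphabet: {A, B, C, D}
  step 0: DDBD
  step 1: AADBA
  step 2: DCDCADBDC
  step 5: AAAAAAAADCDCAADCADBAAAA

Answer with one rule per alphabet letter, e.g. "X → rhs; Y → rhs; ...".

  step 1 ⇒ step 2: AADBA ⇒ DC·DC·A·DB·DC
    A ↦ DC
    B ↦ DB
    D ↦ A
    C ↦ A  (constrained at step 2)

A->DC, B->DB, C->A, D->A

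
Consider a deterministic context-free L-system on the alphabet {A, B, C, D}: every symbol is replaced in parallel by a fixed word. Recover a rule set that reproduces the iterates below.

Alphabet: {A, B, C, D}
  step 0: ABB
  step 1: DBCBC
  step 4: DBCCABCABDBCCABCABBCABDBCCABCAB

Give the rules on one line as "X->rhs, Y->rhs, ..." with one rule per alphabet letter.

A->D, B->BC, C->AB, D->CA

  step 0 ⇒ step 1: ABB ⇒ D·BC·BC
    A ↦ D
    B ↦ BC
    C ↦ AB  (constrained at step 1)
    D ↦ CA  (constrained at step 1)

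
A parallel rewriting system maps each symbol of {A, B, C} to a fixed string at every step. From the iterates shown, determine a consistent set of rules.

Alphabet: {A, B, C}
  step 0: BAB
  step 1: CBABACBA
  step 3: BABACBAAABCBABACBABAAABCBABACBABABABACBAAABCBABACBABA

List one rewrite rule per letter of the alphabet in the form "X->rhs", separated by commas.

A->BA, B->CBA, C->AAB

  step 0 ⇒ step 1: BAB ⇒ CBA·BA·CBA
    A ↦ BA
    B ↦ CBA
    C ↦ AAB  (constrained at step 1)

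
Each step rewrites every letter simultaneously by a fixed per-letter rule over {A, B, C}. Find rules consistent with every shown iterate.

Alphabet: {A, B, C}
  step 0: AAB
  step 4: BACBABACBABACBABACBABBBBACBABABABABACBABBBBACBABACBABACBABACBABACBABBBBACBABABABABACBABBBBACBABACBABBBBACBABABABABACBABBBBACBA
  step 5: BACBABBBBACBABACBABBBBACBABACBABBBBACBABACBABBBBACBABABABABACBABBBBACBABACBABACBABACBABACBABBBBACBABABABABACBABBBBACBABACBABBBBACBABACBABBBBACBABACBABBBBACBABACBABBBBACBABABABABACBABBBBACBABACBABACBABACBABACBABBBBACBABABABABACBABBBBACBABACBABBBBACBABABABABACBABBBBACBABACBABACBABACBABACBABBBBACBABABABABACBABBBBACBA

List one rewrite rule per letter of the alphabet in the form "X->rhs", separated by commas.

A->CBA, B->BA, C->BBB

  step 4 ⇒ step 5: BACBABACBABACBABACBABBBBACBABABABABACBABBBBACBABACBABACBABACBABACBABBBBACBABABABABACBABBBBACBABACBABBBBACBABABABABACBABBBBACBA ⇒ BA·CBA·BBB·BA·CBA·BA·CBA·BBB·BA·CBA·BA·CBA·BBB·BA·CBA·BA·CBA·BBB·BA·CBA·BA·BA·BA·BA·CBA·BBB·BA·CBA·BA·CBA·BA·CBA·BA·CBA·BA·CBA·BBB·BA·CBA·BA·BA·BA·BA·CBA·BBB·BA·CBA·BA·CBA·BBB·BA·CBA·BA·CBA·BBB·BA·CBA·BA·CBA·BBB·BA·CBA·BA·CBA·BBB·BA·CBA·BA·BA·BA·BA·CBA·BBB·BA·CBA·BA·CBA·BA·CBA·BA·CBA·BA·CBA·BBB·BA·CBA·BA·BA·BA·BA·CBA·BBB·BA·CBA·BA·CBA·BBB·BA·CBA·BA·BA·BA·BA·CBA·BBB·BA·CBA·BA·CBA·BA·CBA·BA·CBA·BA·CBA·BBB·BA·CBA·BA·BA·BA·BA·CBA·BBB·BA·CBA
    A ↦ CBA
    B ↦ BA
    C ↦ BBB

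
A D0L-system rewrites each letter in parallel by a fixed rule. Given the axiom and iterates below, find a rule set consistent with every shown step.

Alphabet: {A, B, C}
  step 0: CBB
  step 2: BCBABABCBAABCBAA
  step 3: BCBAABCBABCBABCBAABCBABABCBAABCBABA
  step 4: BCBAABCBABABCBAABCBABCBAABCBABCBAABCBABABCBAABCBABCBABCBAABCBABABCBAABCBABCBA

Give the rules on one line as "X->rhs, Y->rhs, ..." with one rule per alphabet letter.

A->BA, B->BC, C->BAA

  step 3 ⇒ step 4: BCBAABCBABCBABCBAABCBABABCBAABCBABA ⇒ BC·BAA·BC·BA·BA·BC·BAA·BC·BA·BC·BAA·BC·BA·BC·BAA·BC·BA·BA·BC·BAA·BC·BA·BC·BA·BC·BAA·BC·BA·BA·BC·BAA·BC·BA·BC·BA
    A ↦ BA
    B ↦ BC
    C ↦ BAA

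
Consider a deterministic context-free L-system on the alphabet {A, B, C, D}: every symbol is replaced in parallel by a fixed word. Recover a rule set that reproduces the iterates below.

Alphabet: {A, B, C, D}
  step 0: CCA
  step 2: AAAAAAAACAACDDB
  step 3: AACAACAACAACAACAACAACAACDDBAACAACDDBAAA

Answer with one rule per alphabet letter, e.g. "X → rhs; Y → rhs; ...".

  step 2 ⇒ step 3: AAAAAAAACAACDDB ⇒ AAC·AAC·AAC·AAC·AAC·AAC·AAC·AAC·DDB·AAC·AAC·DDB·A·A·A
    A ↦ AAC
    B ↦ A
    C ↦ DDB
    D ↦ A

A->AAC, B->A, C->DDB, D->A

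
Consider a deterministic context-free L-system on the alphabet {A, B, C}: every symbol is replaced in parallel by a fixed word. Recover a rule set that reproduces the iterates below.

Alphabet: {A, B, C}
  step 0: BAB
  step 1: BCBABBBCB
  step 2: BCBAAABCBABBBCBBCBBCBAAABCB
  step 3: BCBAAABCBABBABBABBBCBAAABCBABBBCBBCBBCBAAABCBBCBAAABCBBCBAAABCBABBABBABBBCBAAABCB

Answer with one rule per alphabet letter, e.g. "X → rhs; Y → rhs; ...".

  step 2 ⇒ step 3: BCBAAABCBABBBCBBCBBCBAAABCB ⇒ BCB·AAA·BCB·ABB·ABB·ABB·BCB·AAA·BCB·ABB·BCB·BCB·BCB·AAA·BCB·BCB·AAA·BCB·BCB·AAA·BCB·ABB·ABB·ABB·BCB·AAA·BCB
    A ↦ ABB
    B ↦ BCB
    C ↦ AAA

A->ABB, B->BCB, C->AAA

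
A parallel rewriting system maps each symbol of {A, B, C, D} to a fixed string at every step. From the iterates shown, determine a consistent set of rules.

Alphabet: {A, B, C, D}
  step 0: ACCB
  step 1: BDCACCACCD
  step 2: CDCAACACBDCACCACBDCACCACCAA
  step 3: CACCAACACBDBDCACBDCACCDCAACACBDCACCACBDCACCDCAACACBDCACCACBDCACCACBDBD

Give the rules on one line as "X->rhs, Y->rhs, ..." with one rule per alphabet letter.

  step 2 ⇒ step 3: CDCAACACBDCACCACBDCACCACCAA ⇒ CAC·CAA·CAC·BD·BD·CAC·BD·CAC·CD·CAA·CAC·BD·CAC·CAC·BD·CAC·CD·CAA·CAC·BD·CAC·CAC·BD·CAC·CAC·BD·BD
    A ↦ BD
    B ↦ CD
    C ↦ CAC
    D ↦ CAA

A->BD, B->CD, C->CAC, D->CAA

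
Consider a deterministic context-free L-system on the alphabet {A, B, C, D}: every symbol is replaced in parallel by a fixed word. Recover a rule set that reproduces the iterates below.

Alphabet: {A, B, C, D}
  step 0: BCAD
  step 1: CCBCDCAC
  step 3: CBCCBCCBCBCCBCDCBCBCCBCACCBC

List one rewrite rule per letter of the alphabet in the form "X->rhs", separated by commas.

  step 0 ⇒ step 1: BCAD ⇒ C·CB·CD·CAC
    A ↦ CD
    B ↦ C
    C ↦ CB
    D ↦ CAC

A->CD, B->C, C->CB, D->CAC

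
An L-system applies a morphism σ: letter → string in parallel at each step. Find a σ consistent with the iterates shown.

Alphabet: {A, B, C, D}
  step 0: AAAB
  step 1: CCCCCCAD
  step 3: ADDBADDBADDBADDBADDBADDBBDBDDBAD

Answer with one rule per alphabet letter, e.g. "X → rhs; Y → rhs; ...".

  step 0 ⇒ step 1: AAAB ⇒ CC·CC·CC·AD
    A ↦ CC
    B ↦ AD
    C ↦ BD  (constrained at step 1)
    D ↦ DB  (constrained at step 1)

A->CC, B->AD, C->BD, D->DB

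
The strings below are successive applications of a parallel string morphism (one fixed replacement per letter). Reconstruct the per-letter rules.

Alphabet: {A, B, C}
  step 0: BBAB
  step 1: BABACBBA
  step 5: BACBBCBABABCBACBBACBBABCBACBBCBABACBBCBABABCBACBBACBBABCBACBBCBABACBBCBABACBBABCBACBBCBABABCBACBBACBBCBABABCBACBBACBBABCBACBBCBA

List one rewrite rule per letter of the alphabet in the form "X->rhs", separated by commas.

  step 0 ⇒ step 1: BBAB ⇒ BA·BA·CB·BA
    A ↦ CB
    B ↦ BA
    C ↦ BC  (constrained at step 1)

A->CB, B->BA, C->BC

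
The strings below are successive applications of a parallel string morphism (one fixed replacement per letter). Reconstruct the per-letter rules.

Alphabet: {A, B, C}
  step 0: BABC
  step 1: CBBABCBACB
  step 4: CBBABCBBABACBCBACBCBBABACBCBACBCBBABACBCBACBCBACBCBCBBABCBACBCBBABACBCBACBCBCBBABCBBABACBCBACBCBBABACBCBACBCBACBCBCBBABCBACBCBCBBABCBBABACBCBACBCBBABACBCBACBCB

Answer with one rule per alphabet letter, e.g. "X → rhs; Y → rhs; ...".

A->BAB, B->CB, C->ACB

  step 0 ⇒ step 1: BABC ⇒ CB·BAB·CB·ACB
    A ↦ BAB
    B ↦ CB
    C ↦ ACB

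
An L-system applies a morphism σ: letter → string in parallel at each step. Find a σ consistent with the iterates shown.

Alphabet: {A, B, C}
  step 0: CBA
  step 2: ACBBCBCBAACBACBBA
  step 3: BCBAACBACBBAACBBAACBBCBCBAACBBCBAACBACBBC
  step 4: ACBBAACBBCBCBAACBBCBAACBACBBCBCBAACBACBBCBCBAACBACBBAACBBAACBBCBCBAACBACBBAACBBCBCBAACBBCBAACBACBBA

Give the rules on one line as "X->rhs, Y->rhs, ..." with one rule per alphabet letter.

  step 3 ⇒ step 4: BCBAACBACBBAACBBAACBBCBCBAACBBCBAACBACBBC ⇒ ACB·BA·ACB·BC·BC·BA·ACB·BC·BA·ACB·ACB·BC·BC·BA·ACB·ACB·BC·BC·BA·ACB·ACB·BA·ACB·BA·ACB·BC·BC·BA·ACB·ACB·BA·ACB·BC·BC·BA·ACB·BC·BA·ACB·ACB·BA
    A ↦ BC
    B ↦ ACB
    C ↦ BA

A->BC, B->ACB, C->BA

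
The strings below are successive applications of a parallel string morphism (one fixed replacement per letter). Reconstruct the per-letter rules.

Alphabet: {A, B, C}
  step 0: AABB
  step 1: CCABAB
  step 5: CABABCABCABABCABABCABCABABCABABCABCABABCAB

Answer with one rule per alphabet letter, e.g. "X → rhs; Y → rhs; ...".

  step 0 ⇒ step 1: AABB ⇒ C·C·AB·AB
    A ↦ C
    B ↦ AB
    C ↦ AB  (constrained at step 1)

A->C, B->AB, C->AB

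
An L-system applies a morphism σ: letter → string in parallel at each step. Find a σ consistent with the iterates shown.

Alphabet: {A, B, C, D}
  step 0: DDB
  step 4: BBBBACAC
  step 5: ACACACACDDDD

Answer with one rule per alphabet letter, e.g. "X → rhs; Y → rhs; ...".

  step 4 ⇒ step 5: BBBBACAC ⇒ AC·AC·AC·AC·D·D·D·D
    A ↦ D
    B ↦ AC
    C ↦ D
    D ↦ B  (constrained at step 0)

A->D, B->AC, C->D, D->B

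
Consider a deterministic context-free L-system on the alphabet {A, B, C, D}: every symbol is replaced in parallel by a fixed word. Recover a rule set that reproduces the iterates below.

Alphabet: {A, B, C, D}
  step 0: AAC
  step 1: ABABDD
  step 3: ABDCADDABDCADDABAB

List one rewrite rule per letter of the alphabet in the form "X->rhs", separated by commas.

A->AB, B->DC, C->DD, D->A

  step 0 ⇒ step 1: AAC ⇒ AB·AB·DD
    A ↦ AB
    C ↦ DD
    B ↦ DC  (constrained at step 1)
    D ↦ A  (constrained at step 1)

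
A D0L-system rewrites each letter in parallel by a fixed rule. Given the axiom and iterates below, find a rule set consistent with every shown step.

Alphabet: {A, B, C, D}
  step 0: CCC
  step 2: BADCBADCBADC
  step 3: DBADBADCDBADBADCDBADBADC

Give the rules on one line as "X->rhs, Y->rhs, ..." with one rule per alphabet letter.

  step 2 ⇒ step 3: BADCBADCBADC ⇒ DB·AD·BA·DC·DB·AD·BA·DC·DB·AD·BA·DC
    A ↦ AD
    B ↦ DB
    C ↦ DC
    D ↦ BA

A->AD, B->DB, C->DC, D->BA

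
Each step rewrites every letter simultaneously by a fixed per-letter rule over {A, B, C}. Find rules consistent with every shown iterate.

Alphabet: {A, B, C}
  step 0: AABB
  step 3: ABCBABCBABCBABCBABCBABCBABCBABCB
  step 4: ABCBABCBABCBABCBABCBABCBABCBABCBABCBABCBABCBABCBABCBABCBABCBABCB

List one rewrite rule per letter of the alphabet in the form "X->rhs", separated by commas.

A->AB, B->CB, C->AB

  step 3 ⇒ step 4: ABCBABCBABCBABCBABCBABCBABCBABCB ⇒ AB·CB·AB·CB·AB·CB·AB·CB·AB·CB·AB·CB·AB·CB·AB·CB·AB·CB·AB·CB·AB·CB·AB·CB·AB·CB·AB·CB·AB·CB·AB·CB
    A ↦ AB
    B ↦ CB
    C ↦ AB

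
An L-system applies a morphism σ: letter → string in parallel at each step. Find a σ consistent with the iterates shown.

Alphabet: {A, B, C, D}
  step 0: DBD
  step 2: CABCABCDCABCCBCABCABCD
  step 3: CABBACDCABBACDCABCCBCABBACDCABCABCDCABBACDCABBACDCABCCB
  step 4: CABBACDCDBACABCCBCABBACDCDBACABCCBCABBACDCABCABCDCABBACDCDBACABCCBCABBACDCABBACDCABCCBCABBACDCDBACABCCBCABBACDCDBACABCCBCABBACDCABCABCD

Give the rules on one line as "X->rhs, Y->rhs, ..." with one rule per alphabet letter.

A->BA, B->CD, C->CAB, D->CCB

  step 3 ⇒ step 4: CABBACDCABBACDCABCCBCABBACDCABCABCDCABBACDCABBACDCABCCB ⇒ CAB·BA·CD·CD·BA·CAB·CCB·CAB·BA·CD·CD·BA·CAB·CCB·CAB·BA·CD·CAB·CAB·CD·CAB·BA·CD·CD·BA·CAB·CCB·CAB·BA·CD·CAB·BA·CD·CAB·CCB·CAB·BA·CD·CD·BA·CAB·CCB·CAB·BA·CD·CD·BA·CAB·CCB·CAB·BA·CD·CAB·CAB·CD
    A ↦ BA
    B ↦ CD
    C ↦ CAB
    D ↦ CCB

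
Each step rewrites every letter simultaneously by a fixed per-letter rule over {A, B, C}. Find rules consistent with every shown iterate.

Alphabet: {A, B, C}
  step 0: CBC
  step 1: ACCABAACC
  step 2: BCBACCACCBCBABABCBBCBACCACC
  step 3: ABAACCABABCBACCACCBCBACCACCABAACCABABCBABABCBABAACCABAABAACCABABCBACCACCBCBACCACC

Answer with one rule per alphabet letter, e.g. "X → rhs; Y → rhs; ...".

A->BCB, B->ABA, C->ACC

  step 2 ⇒ step 3: BCBACCACCBCBABABCBBCBACCACC ⇒ ABA·ACC·ABA·BCB·ACC·ACC·BCB·ACC·ACC·ABA·ACC·ABA·BCB·ABA·BCB·ABA·ACC·ABA·ABA·ACC·ABA·BCB·ACC·ACC·BCB·ACC·ACC
    A ↦ BCB
    B ↦ ABA
    C ↦ ACC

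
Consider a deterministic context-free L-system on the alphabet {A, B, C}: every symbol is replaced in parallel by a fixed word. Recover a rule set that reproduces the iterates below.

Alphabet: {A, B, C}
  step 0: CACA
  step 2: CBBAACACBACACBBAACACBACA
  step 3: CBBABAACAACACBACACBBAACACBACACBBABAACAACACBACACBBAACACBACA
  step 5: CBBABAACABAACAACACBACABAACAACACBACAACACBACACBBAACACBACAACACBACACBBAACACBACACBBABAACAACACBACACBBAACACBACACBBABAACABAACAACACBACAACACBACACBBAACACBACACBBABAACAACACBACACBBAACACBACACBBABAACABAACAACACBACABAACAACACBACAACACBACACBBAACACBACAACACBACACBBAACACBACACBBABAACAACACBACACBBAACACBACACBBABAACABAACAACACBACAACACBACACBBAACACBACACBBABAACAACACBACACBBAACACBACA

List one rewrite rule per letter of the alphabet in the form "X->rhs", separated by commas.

A->ACA, B->BA, C->CB

  step 2 ⇒ step 3: CBBAACACBACACBBAACACBACA ⇒ CB·BA·BA·ACA·ACA·CB·ACA·CB·BA·ACA·CB·ACA·CB·BA·BA·ACA·ACA·CB·ACA·CB·BA·ACA·CB·ACA
    A ↦ ACA
    B ↦ BA
    C ↦ CB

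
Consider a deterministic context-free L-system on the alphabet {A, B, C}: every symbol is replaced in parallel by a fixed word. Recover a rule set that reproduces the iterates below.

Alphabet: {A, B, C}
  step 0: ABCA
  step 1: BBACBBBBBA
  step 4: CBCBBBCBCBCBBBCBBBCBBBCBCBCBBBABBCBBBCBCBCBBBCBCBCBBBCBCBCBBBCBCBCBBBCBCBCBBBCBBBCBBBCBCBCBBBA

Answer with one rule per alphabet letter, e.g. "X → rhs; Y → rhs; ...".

  step 0 ⇒ step 1: ABCA ⇒ BBA·CB·BB·BBA
    A ↦ BBA
    B ↦ CB
    C ↦ BB

A->BBA, B->CB, C->BB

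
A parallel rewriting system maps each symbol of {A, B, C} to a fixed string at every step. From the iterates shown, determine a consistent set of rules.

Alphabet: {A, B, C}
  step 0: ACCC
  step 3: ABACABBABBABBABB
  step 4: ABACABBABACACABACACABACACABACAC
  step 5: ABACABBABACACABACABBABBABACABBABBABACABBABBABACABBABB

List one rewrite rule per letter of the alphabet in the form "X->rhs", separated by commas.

  step 4 ⇒ step 5: ABACABBABACACABACACABACACABACAC ⇒ AB·AC·AB·B·AB·AC·AC·AB·AC·AB·B·AB·B·AB·AC·AB·B·AB·B·AB·AC·AB·B·AB·B·AB·AC·AB·B·AB·B
    A ↦ AB
    B ↦ AC
    C ↦ B

A->AB, B->AC, C->B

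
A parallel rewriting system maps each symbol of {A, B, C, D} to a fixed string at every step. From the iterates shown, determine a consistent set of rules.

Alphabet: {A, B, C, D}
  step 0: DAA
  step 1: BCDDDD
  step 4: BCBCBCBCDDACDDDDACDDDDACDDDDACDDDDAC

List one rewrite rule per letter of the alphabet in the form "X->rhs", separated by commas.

A->DD, B->A, C->AC, D->BC

  step 0 ⇒ step 1: DAA ⇒ BC·DD·DD
    A ↦ DD
    D ↦ BC
    B ↦ A  (constrained at step 1)
    C ↦ AC  (constrained at step 1)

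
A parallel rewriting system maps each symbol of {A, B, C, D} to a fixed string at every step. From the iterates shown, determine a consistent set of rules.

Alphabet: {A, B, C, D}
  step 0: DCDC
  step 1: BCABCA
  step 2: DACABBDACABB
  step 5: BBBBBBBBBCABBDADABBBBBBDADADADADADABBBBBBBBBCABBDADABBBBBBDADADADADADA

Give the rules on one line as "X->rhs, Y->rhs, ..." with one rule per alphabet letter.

  step 1 ⇒ step 2: BCABCA ⇒ DA·CA·BB·DA·CA·BB
    A ↦ BB
    B ↦ DA
    C ↦ CA
  step 0 ⇒ step 1: DCDC ⇒ B·CA·B·CA
    D ↦ B

A->BB, B->DA, C->CA, D->B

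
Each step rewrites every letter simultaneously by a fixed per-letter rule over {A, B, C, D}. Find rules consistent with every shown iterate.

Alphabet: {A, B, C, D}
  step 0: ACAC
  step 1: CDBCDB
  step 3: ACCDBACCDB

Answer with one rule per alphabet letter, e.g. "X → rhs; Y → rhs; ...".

A->C, B->C, C->DB, D->A

  step 0 ⇒ step 1: ACAC ⇒ C·DB·C·DB
    A ↦ C
    C ↦ DB
    B ↦ C  (constrained at step 1)
    D ↦ A  (constrained at step 1)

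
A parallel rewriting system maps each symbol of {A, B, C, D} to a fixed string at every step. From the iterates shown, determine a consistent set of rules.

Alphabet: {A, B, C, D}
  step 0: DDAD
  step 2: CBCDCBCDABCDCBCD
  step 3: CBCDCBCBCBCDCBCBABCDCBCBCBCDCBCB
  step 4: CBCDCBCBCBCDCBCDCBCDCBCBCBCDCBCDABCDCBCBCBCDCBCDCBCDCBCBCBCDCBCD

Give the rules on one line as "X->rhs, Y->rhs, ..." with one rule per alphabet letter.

A->AB, B->CD, C->CB, D->CB

  step 3 ⇒ step 4: CBCDCBCBCBCDCBCBABCDCBCBCBCDCBCB ⇒ CB·CD·CB·CB·CB·CD·CB·CD·CB·CD·CB·CB·CB·CD·CB·CD·AB·CD·CB·CB·CB·CD·CB·CD·CB·CD·CB·CB·CB·CD·CB·CD
    A ↦ AB
    B ↦ CD
    C ↦ CB
    D ↦ CB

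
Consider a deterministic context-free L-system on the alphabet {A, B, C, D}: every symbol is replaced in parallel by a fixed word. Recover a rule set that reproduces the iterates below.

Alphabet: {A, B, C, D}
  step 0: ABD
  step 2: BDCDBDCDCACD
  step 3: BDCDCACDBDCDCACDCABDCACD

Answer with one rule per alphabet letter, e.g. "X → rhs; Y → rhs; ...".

  step 2 ⇒ step 3: BDCDBDCDCACD ⇒ BD·CD·CA·CD·BD·CD·CA·CD·CA·BD·CA·CD
    A ↦ BD
    B ↦ BD
    C ↦ CA
    D ↦ CD

A->BD, B->BD, C->CA, D->CD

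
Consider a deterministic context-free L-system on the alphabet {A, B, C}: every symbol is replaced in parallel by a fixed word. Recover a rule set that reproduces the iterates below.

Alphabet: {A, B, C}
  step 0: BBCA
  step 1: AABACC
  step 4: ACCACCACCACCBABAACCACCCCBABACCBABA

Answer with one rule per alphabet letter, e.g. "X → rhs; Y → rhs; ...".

  step 0 ⇒ step 1: BBCA ⇒ A·A·BA·CC
    A ↦ CC
    B ↦ A
    C ↦ BA

A->CC, B->A, C->BA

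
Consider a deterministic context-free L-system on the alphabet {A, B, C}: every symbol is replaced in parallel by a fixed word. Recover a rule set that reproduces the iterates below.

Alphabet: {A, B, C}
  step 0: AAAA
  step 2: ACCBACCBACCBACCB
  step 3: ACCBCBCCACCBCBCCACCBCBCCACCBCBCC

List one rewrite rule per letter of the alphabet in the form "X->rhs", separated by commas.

  step 2 ⇒ step 3: ACCBACCBACCBACCB ⇒ AC·CB·CB·CC·AC·CB·CB·CC·AC·CB·CB·CC·AC·CB·CB·CC
    A ↦ AC
    B ↦ CC
    C ↦ CB

A->AC, B->CC, C->CB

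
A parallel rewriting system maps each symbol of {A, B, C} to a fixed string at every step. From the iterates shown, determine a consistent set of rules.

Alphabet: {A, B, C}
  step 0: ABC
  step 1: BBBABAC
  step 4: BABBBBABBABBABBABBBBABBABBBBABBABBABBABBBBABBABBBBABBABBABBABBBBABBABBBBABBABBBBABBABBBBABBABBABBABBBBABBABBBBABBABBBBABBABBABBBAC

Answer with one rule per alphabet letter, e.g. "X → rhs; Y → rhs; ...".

  step 0 ⇒ step 1: ABC ⇒ BB·BAB·AC
    A ↦ BB
    B ↦ BAB
    C ↦ AC

A->BB, B->BAB, C->AC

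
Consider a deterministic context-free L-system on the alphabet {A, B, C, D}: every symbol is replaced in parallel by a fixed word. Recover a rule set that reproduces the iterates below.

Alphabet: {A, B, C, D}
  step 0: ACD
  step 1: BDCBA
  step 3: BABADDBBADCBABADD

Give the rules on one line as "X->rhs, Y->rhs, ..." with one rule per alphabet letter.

A->B, B->DD, C->DC, D->BA

  step 0 ⇒ step 1: ACD ⇒ B·DC·BA
    A ↦ B
    C ↦ DC
    D ↦ BA
    B ↦ DD  (constrained at step 1)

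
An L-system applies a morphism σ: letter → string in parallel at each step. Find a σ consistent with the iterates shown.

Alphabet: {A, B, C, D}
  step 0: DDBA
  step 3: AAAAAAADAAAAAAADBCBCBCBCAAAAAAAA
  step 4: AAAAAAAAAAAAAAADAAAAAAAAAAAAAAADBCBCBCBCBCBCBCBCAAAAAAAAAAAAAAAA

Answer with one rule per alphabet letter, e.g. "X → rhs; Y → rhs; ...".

  step 3 ⇒ step 4: AAAAAAADAAAAAAADBCBCBCBCAAAAAAAA ⇒ AA·AA·AA·AA·AA·AA·AA·AD·AA·AA·AA·AA·AA·AA·AA·AD·BC·BC·BC·BC·BC·BC·BC·BC·AA·AA·AA·AA·AA·AA·AA·AA
    A ↦ AA
    B ↦ BC
    C ↦ BC
    D ↦ AD

A->AA, B->BC, C->BC, D->AD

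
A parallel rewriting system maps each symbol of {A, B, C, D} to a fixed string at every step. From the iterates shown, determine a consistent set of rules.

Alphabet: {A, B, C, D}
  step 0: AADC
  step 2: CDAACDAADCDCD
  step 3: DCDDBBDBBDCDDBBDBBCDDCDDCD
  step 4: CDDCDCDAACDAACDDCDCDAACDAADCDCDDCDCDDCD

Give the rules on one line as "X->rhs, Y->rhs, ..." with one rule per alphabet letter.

A->DBB, B->A, C->D, D->CD

  step 3 ⇒ step 4: DCDDBBDBBDCDDBBDBBCDDCDDCD ⇒ CD·D·CD·CD·A·A·CD·A·A·CD·D·CD·CD·A·A·CD·A·A·D·CD·CD·D·CD·CD·D·CD
    B ↦ A
    C ↦ D
    D ↦ CD
  step 2 ⇒ step 3: CDAACDAADCDCD ⇒ D·CD·DBB·DBB·D·CD·DBB·DBB·CD·D·CD·D·CD
    A ↦ DBB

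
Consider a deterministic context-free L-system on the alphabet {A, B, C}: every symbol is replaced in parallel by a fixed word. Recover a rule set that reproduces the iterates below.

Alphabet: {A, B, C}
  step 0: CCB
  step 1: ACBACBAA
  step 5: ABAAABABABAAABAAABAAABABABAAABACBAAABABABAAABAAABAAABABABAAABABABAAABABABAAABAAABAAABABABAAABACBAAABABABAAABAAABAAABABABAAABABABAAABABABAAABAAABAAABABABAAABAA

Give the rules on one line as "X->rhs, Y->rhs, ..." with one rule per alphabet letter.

A->AB, B->AA, C->ACB

  step 0 ⇒ step 1: CCB ⇒ ACB·ACB·AA
    B ↦ AA
    C ↦ ACB
    A ↦ AB  (constrained at step 1)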